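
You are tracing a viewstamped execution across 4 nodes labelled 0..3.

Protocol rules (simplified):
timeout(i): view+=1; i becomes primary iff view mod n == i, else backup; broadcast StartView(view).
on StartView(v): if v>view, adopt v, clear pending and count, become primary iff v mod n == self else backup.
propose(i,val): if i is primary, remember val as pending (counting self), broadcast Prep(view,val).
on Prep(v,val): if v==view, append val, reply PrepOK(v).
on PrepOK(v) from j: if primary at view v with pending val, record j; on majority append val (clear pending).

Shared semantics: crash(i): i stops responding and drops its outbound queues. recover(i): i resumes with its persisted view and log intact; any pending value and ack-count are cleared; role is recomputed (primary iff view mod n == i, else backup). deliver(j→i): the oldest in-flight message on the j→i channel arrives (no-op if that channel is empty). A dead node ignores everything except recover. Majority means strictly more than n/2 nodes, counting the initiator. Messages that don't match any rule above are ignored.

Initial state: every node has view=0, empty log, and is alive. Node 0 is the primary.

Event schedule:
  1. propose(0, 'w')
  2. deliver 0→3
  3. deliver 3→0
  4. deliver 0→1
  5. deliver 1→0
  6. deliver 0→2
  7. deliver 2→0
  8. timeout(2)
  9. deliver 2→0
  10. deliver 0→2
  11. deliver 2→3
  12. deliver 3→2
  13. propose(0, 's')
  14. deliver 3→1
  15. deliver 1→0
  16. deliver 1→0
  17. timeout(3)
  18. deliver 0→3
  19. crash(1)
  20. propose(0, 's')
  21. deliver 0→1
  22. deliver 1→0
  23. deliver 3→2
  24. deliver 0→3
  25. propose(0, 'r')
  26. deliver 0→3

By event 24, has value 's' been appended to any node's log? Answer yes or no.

no

[1] propose(0,'w') → ∅
[2] deliver 0→3 → N3(back v0 [w])
[3] deliver 3→0 → ∅
[4] deliver 0→1 → N1(back v0 [w])
[5] deliver 1→0 → N0(prim v0 [w])
[6] deliver 0→2 → N2(back v0 [w])
[7] deliver 2→0 → ∅
[8] timeout(2) → N2(back v1 [w])
[9] deliver 2→0 → N0(back v1 [w])
[10] deliver 0→2 → ∅
[11] deliver 2→3 → N3(back v1 [w])
[12] deliver 3→2 → ∅
[13] propose(0,'s') → ∅
[14] deliver 3→1 → ∅
[15] deliver 1→0 → ∅
[16] deliver 1→0 → ∅
[17] timeout(3) → N3(back v2 [w])
[18] deliver 0→3 → ∅
[19] crash(1) → N1(✗back v0 [w])
[20] propose(0,'s') → ∅
[21] deliver 0→1 → ∅
[22] deliver 1→0 → ∅
[23] deliver 3→2 → N2(prim v2 [w])
[24] deliver 0→3 → ∅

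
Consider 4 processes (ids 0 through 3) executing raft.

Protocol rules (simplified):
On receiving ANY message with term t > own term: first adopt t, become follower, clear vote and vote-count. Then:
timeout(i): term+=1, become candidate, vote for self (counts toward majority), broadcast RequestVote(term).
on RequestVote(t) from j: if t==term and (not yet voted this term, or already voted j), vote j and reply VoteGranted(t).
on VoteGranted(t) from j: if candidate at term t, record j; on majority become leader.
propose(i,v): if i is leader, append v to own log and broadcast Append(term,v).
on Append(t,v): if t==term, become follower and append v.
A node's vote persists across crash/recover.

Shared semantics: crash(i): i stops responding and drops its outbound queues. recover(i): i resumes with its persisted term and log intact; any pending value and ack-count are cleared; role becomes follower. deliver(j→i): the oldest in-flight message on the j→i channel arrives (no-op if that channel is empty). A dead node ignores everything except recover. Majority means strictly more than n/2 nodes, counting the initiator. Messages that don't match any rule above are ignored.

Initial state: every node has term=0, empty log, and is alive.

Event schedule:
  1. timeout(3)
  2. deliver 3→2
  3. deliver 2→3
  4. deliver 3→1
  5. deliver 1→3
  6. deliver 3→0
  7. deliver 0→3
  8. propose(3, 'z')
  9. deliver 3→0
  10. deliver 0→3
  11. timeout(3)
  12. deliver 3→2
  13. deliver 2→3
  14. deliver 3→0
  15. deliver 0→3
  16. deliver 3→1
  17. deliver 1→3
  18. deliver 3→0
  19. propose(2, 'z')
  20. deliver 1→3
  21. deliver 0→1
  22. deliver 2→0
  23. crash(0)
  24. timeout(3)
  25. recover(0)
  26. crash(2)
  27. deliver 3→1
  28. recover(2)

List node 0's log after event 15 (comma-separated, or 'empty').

after 1 — timeout(3): n3:cand/t1/[-]
after 2 — deliver 3→2: n2:foll/t1/[-]
after 3 — deliver 2→3: ·
after 4 — deliver 3→1: n1:foll/t1/[-]
after 5 — deliver 1→3: n3:lead/t1/[-]
after 6 — deliver 3→0: n0:foll/t1/[-]
after 7 — deliver 0→3: ·
after 8 — propose(3,'z'): n3:lead/t1/[z]
after 9 — deliver 3→0: n0:foll/t1/[z]
after 10 — deliver 0→3: ·
after 11 — timeout(3): n3:cand/t2/[z]
after 12 — deliver 3→2: n2:foll/t1/[z]
after 13 — deliver 2→3: ·
after 14 — deliver 3→0: n0:foll/t2/[z]
after 15 — deliver 0→3: ·

z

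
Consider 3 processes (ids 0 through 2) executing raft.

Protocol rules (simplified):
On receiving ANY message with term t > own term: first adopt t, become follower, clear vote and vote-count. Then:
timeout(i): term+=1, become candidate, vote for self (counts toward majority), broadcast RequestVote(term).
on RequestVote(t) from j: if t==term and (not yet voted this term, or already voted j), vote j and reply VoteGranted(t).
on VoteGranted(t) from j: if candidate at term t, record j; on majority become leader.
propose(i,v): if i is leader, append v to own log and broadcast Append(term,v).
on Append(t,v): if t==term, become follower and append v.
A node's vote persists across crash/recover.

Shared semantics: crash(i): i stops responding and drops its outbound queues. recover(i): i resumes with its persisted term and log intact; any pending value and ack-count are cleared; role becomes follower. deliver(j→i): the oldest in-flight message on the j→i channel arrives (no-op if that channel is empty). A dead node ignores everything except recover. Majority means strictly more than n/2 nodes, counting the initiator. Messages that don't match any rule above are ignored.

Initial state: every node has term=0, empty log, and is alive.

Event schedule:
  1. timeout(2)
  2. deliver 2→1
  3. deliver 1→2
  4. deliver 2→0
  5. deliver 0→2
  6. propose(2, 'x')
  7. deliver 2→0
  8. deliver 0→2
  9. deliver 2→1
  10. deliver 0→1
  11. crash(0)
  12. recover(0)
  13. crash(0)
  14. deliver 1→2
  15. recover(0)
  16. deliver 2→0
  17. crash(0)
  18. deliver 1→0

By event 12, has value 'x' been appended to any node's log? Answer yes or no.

step 1 timeout(2): 2={cand,t=1,log=-}
step 2 deliver 2→1: 1={foll,t=1,log=-}
step 3 deliver 1→2: 2={lead,t=1,log=-}
step 4 deliver 2→0: 0={foll,t=1,log=-}
step 5 deliver 0→2: —
step 6 propose(2,'x'): 2={lead,t=1,log=x}
step 7 deliver 2→0: 0={foll,t=1,log=x}
step 8 deliver 0→2: —
step 9 deliver 2→1: 1={foll,t=1,log=x}
step 10 deliver 0→1: —
step 11 crash(0): 0={✗foll,t=1,log=x}
step 12 recover(0): 0={foll,t=1,log=x}

yes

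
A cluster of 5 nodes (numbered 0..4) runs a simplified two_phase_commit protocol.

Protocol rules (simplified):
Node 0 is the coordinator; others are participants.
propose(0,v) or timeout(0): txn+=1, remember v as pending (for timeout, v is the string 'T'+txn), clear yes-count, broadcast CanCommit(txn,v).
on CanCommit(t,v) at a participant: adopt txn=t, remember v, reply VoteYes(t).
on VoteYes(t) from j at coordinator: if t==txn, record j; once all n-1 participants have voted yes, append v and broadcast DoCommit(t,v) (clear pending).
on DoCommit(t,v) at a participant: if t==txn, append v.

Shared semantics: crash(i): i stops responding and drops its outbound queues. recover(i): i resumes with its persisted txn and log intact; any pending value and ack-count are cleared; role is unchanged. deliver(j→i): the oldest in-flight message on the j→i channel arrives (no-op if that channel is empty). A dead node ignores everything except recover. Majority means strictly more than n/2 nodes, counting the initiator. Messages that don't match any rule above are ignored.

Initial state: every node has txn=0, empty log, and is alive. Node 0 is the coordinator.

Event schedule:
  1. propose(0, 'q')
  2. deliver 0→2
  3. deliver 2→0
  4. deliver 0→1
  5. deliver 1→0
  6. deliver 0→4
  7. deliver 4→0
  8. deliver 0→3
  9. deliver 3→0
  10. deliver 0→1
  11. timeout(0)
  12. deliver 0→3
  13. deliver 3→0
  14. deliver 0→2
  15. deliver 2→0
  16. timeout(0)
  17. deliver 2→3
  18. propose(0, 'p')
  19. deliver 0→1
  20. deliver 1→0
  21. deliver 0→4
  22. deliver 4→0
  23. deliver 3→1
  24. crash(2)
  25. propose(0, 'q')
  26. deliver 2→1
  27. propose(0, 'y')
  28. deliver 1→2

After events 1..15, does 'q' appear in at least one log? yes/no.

[1] propose(0,'q') → N0(coor t1 [-])
[2] deliver 0→2 → N2(part t1 [-])
[3] deliver 2→0 → ∅
[4] deliver 0→1 → N1(part t1 [-])
[5] deliver 1→0 → ∅
[6] deliver 0→4 → N4(part t1 [-])
[7] deliver 4→0 → ∅
[8] deliver 0→3 → N3(part t1 [-])
[9] deliver 3→0 → N0(coor t1 [q])
[10] deliver 0→1 → N1(part t1 [q])
[11] timeout(0) → N0(coor t2 [q])
[12] deliver 0→3 → N3(part t1 [q])
[13] deliver 3→0 → ∅
[14] deliver 0→2 → N2(part t1 [q])
[15] deliver 2→0 → ∅

yes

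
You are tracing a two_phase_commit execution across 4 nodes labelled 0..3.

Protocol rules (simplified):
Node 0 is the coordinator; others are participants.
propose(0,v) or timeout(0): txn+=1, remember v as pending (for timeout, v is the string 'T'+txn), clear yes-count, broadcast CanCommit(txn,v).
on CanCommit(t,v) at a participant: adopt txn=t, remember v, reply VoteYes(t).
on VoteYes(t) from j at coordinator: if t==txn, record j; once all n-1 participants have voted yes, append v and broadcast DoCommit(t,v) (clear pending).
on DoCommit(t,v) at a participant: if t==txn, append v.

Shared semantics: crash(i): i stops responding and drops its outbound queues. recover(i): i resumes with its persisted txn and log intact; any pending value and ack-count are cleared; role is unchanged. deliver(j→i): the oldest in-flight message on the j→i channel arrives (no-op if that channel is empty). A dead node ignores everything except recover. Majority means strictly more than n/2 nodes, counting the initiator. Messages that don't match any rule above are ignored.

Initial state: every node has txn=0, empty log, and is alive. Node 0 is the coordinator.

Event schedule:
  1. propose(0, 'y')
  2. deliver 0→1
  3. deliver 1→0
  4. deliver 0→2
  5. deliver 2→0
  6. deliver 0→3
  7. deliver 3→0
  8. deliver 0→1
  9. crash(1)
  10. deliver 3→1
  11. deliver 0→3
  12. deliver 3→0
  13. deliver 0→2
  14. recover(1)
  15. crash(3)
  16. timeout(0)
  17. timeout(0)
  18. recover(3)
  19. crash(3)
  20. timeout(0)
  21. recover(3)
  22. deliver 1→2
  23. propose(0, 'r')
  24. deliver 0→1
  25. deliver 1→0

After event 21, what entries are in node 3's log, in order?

y

after 1 — propose(0,'y'): n0:coor/t1/[-]
after 2 — deliver 0→1: n1:part/t1/[-]
after 3 — deliver 1→0: ·
after 4 — deliver 0→2: n2:part/t1/[-]
after 5 — deliver 2→0: ·
after 6 — deliver 0→3: n3:part/t1/[-]
after 7 — deliver 3→0: n0:coor/t1/[y]
after 8 — deliver 0→1: n1:part/t1/[y]
after 9 — crash(1): n1:✗part/t1/[y]
after 10 — deliver 3→1: ·
after 11 — deliver 0→3: n3:part/t1/[y]
after 12 — deliver 3→0: ·
after 13 — deliver 0→2: n2:part/t1/[y]
after 14 — recover(1): n1:part/t1/[y]
after 15 — crash(3): n3:✗part/t1/[y]
after 16 — timeout(0): n0:coor/t2/[y]
after 17 — timeout(0): n0:coor/t3/[y]
after 18 — recover(3): n3:part/t1/[y]
after 19 — crash(3): n3:✗part/t1/[y]
after 20 — timeout(0): n0:coor/t4/[y]
after 21 — recover(3): n3:part/t1/[y]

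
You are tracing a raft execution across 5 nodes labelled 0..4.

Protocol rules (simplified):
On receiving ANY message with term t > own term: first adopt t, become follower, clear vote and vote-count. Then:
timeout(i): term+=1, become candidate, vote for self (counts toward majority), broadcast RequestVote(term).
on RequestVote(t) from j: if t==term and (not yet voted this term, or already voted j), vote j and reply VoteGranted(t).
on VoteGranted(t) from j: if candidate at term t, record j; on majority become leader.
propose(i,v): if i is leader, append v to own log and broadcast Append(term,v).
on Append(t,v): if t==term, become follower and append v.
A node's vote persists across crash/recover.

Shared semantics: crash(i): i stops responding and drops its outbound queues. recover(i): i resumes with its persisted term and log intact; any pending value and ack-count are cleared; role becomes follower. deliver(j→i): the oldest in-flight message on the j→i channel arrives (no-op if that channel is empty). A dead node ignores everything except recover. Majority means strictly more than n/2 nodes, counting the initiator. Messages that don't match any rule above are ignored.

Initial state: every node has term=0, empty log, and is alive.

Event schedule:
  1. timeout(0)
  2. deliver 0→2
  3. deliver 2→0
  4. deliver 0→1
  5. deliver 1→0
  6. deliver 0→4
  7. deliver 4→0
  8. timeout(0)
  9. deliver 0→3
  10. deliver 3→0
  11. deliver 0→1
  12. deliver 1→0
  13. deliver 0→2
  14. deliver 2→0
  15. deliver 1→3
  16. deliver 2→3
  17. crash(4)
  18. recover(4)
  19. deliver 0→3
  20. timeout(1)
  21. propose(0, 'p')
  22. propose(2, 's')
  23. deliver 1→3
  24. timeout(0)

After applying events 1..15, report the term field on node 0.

e1 timeout(0): 0[cand,t=1,-]
e2 deliver 0→2: 2[foll,t=1,-]
e3 deliver 2→0: ·
e4 deliver 0→1: 1[foll,t=1,-]
e5 deliver 1→0: 0[lead,t=1,-]
e6 deliver 0→4: 4[foll,t=1,-]
e7 deliver 4→0: ·
e8 timeout(0): 0[cand,t=2,-]
e9 deliver 0→3: 3[foll,t=1,-]
e10 deliver 3→0: ·
e11 deliver 0→1: 1[foll,t=2,-]
e12 deliver 1→0: ·
e13 deliver 0→2: 2[foll,t=2,-]
e14 deliver 2→0: 0[lead,t=2,-]
e15 deliver 1→3: ·

2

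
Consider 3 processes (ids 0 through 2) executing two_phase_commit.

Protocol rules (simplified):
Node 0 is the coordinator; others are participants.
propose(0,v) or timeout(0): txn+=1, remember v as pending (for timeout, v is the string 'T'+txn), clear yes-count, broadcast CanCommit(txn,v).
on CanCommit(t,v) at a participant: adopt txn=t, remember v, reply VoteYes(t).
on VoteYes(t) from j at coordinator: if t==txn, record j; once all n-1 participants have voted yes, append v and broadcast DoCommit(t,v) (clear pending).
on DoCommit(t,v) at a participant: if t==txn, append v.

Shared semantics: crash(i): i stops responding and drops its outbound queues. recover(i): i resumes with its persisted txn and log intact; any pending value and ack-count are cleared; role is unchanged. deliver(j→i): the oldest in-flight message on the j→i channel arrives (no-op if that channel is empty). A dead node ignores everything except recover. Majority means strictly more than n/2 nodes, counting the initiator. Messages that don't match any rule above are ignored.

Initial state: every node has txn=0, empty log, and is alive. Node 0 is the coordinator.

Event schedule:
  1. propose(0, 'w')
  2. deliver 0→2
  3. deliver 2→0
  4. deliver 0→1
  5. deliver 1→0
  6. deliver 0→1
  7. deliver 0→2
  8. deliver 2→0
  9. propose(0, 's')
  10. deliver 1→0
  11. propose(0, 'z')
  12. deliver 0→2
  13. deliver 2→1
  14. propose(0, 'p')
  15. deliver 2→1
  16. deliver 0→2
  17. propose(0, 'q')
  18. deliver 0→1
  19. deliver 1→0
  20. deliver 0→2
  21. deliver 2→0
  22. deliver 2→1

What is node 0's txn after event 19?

5

step 1 propose(0,'w'): 0={coor,t=1,log=-}
step 2 deliver 0→2: 2={part,t=1,log=-}
step 3 deliver 2→0: —
step 4 deliver 0→1: 1={part,t=1,log=-}
step 5 deliver 1→0: 0={coor,t=1,log=w}
step 6 deliver 0→1: 1={part,t=1,log=w}
step 7 deliver 0→2: 2={part,t=1,log=w}
step 8 deliver 2→0: —
step 9 propose(0,'s'): 0={coor,t=2,log=w}
step 10 deliver 1→0: —
step 11 propose(0,'z'): 0={coor,t=3,log=w}
step 12 deliver 0→2: 2={part,t=2,log=w}
step 13 deliver 2→1: —
step 14 propose(0,'p'): 0={coor,t=4,log=w}
step 15 deliver 2→1: —
step 16 deliver 0→2: 2={part,t=3,log=w}
step 17 propose(0,'q'): 0={coor,t=5,log=w}
step 18 deliver 0→1: 1={part,t=2,log=w}
step 19 deliver 1→0: —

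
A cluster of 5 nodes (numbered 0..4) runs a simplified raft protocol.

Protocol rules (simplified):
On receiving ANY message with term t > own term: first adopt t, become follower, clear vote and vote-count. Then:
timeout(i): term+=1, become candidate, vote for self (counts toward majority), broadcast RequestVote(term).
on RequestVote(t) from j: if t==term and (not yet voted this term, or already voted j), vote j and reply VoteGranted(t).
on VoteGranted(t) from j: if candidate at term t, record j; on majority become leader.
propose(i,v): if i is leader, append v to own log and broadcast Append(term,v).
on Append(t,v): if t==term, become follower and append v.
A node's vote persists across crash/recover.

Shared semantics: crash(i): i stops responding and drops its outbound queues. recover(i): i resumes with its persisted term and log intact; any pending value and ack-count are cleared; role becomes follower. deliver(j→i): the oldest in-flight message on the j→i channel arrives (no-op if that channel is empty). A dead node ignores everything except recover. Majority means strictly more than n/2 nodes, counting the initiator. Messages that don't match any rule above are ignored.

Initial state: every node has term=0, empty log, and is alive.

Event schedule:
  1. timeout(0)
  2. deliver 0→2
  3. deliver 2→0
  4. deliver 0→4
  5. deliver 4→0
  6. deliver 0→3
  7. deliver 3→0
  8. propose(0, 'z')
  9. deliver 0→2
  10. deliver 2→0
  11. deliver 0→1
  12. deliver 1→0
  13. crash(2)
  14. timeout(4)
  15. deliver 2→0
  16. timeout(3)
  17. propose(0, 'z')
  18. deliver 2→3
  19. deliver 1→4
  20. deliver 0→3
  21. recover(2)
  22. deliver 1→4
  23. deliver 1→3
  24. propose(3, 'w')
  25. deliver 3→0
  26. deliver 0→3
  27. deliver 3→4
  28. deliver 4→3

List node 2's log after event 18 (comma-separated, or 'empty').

1. timeout(0):  <0:cand t1 ->
2. deliver 0→2:  <2:foll t1 ->
3. deliver 2→0:  nop
4. deliver 0→4:  <4:foll t1 ->
5. deliver 4→0:  <0:lead t1 ->
6. deliver 0→3:  <3:foll t1 ->
7. deliver 3→0:  nop
8. propose(0,'z'):  <0:lead t1 z>
9. deliver 0→2:  <2:foll t1 z>
10. deliver 2→0:  nop
11. deliver 0→1:  <1:foll t1 ->
12. deliver 1→0:  nop
13. crash(2):  <2:✗foll t1 z>
14. timeout(4):  <4:cand t2 ->
15. deliver 2→0:  nop
16. timeout(3):  <3:cand t2 ->
17. propose(0,'z'):  <0:lead t1 z,z>
18. deliver 2→3:  nop

z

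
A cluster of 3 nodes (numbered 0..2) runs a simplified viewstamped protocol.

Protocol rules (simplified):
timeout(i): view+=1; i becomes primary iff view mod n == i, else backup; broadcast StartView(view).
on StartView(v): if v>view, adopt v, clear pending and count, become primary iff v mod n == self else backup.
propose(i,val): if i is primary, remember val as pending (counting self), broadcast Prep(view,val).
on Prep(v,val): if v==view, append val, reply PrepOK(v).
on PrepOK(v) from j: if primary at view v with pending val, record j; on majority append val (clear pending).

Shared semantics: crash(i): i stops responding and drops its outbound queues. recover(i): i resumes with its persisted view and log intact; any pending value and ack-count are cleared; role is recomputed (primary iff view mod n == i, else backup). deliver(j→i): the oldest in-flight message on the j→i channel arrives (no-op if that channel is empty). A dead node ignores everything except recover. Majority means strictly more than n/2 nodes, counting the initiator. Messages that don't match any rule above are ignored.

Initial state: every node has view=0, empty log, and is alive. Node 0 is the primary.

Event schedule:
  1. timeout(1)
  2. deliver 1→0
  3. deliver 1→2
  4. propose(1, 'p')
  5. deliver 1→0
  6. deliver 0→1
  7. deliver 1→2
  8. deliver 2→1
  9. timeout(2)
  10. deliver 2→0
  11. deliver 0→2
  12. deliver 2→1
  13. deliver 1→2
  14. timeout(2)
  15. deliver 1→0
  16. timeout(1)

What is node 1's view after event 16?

3

after 1 — timeout(1): n1:prim/v1/[-]
after 2 — deliver 1→0: n0:back/v1/[-]
after 3 — deliver 1→2: n2:back/v1/[-]
after 4 — propose(1,'p'): ·
after 5 — deliver 1→0: n0:back/v1/[p]
after 6 — deliver 0→1: n1:prim/v1/[p]
after 7 — deliver 1→2: n2:back/v1/[p]
after 8 — deliver 2→1: ·
after 9 — timeout(2): n2:prim/v2/[p]
after 10 — deliver 2→0: n0:back/v2/[p]
after 11 — deliver 0→2: ·
after 12 — deliver 2→1: n1:back/v2/[p]
after 13 — deliver 1→2: ·
after 14 — timeout(2): n2:back/v3/[p]
after 15 — deliver 1→0: ·
after 16 — timeout(1): n1:back/v3/[p]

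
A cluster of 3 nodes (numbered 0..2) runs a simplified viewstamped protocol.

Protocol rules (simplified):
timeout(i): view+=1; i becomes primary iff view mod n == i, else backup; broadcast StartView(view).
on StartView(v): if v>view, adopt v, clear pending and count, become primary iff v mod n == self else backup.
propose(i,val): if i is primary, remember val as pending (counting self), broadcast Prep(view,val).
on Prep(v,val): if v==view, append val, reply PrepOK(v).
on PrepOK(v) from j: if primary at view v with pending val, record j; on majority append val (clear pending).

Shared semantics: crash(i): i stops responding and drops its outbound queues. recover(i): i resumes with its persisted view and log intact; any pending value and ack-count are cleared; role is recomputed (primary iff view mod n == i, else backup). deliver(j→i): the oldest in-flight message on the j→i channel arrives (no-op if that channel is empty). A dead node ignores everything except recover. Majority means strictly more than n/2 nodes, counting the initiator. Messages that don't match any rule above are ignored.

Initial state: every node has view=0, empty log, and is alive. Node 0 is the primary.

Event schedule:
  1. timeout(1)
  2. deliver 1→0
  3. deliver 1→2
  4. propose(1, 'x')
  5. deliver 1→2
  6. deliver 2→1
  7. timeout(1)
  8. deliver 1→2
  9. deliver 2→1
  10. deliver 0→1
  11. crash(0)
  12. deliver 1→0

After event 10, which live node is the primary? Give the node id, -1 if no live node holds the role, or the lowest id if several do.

2

1. timeout(1):  <1:prim v1 ->
2. deliver 1→0:  <0:back v1 ->
3. deliver 1→2:  <2:back v1 ->
4. propose(1,'x'):  nop
5. deliver 1→2:  <2:back v1 x>
6. deliver 2→1:  <1:prim v1 x>
7. timeout(1):  <1:back v2 x>
8. deliver 1→2:  <2:prim v2 x>
9. deliver 2→1:  nop
10. deliver 0→1:  nop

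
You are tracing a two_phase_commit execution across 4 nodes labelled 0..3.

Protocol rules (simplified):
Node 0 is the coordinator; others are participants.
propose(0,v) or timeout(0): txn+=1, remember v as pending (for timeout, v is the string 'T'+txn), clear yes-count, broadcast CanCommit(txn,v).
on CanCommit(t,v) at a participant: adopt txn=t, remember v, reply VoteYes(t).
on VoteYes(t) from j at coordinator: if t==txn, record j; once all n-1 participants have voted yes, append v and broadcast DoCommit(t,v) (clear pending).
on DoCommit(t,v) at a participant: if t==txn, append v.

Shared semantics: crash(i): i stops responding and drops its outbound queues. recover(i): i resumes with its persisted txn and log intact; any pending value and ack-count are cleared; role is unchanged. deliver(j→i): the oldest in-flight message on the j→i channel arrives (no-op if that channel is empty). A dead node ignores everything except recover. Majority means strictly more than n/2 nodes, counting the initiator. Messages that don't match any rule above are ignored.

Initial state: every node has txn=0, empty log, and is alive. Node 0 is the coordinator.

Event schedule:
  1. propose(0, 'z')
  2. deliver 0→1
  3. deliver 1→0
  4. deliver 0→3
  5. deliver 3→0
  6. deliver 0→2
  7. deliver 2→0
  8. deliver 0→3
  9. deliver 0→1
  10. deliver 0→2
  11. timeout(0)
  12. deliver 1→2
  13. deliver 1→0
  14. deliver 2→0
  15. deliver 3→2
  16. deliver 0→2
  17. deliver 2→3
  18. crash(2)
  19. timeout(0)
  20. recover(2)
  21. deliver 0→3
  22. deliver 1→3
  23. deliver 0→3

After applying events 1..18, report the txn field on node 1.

step 1 propose(0,'z'): 0={coor,t=1,log=-}
step 2 deliver 0→1: 1={part,t=1,log=-}
step 3 deliver 1→0: —
step 4 deliver 0→3: 3={part,t=1,log=-}
step 5 deliver 3→0: —
step 6 deliver 0→2: 2={part,t=1,log=-}
step 7 deliver 2→0: 0={coor,t=1,log=z}
step 8 deliver 0→3: 3={part,t=1,log=z}
step 9 deliver 0→1: 1={part,t=1,log=z}
step 10 deliver 0→2: 2={part,t=1,log=z}
step 11 timeout(0): 0={coor,t=2,log=z}
step 12 deliver 1→2: —
step 13 deliver 1→0: —
step 14 deliver 2→0: —
step 15 deliver 3→2: —
step 16 deliver 0→2: 2={part,t=2,log=z}
step 17 deliver 2→3: —
step 18 crash(2): 2={✗part,t=2,log=z}

1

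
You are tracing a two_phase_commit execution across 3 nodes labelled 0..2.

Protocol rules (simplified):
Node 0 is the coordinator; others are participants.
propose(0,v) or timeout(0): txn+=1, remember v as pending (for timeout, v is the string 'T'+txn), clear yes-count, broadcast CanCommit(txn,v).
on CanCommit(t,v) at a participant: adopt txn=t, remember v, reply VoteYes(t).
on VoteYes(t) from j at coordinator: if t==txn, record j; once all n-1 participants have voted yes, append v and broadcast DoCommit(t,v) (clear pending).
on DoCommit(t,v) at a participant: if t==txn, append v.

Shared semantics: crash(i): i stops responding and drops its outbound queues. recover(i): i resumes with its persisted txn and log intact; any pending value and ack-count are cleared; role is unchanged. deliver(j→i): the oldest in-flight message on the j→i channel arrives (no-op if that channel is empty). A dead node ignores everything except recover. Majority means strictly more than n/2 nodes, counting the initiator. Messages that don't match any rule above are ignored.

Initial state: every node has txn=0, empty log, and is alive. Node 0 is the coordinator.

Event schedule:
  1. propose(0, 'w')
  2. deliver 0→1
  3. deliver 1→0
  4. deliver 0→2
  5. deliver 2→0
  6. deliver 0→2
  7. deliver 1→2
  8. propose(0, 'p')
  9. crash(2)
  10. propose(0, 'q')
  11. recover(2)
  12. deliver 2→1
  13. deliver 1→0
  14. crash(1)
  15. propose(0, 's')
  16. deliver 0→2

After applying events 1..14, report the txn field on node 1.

e1 propose(0,'w'): 0[coor,t=1,-]
e2 deliver 0→1: 1[part,t=1,-]
e3 deliver 1→0: ·
e4 deliver 0→2: 2[part,t=1,-]
e5 deliver 2→0: 0[coor,t=1,w]
e6 deliver 0→2: 2[part,t=1,w]
e7 deliver 1→2: ·
e8 propose(0,'p'): 0[coor,t=2,w]
e9 crash(2): 2[✗part,t=1,w]
e10 propose(0,'q'): 0[coor,t=3,w]
e11 recover(2): 2[part,t=1,w]
e12 deliver 2→1: ·
e13 deliver 1→0: ·
e14 crash(1): 1[✗part,t=1,-]

1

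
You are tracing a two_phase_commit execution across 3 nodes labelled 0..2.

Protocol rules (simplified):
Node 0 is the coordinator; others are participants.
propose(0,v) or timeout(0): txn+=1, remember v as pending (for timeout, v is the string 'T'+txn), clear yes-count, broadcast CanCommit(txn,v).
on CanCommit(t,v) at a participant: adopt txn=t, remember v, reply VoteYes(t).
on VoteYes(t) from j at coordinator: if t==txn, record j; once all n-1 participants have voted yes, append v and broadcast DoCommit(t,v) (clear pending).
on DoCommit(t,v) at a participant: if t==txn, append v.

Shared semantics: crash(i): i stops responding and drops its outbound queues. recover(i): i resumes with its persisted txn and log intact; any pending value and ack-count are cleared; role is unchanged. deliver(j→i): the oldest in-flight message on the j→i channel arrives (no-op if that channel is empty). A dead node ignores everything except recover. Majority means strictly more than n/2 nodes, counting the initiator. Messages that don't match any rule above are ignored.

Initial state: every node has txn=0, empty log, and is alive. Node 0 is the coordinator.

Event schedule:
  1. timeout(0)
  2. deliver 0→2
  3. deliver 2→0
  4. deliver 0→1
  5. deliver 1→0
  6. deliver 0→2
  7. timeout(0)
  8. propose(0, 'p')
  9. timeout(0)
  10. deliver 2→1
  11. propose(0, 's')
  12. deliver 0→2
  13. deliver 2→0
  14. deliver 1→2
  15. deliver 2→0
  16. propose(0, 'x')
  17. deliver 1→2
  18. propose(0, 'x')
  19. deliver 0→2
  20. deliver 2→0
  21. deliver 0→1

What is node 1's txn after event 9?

after 1 — timeout(0): n0:coor/t1/[-]
after 2 — deliver 0→2: n2:part/t1/[-]
after 3 — deliver 2→0: ·
after 4 — deliver 0→1: n1:part/t1/[-]
after 5 — deliver 1→0: n0:coor/t1/[T1]
after 6 — deliver 0→2: n2:part/t1/[T1]
after 7 — timeout(0): n0:coor/t2/[T1]
after 8 — propose(0,'p'): n0:coor/t3/[T1]
after 9 — timeout(0): n0:coor/t4/[T1]

1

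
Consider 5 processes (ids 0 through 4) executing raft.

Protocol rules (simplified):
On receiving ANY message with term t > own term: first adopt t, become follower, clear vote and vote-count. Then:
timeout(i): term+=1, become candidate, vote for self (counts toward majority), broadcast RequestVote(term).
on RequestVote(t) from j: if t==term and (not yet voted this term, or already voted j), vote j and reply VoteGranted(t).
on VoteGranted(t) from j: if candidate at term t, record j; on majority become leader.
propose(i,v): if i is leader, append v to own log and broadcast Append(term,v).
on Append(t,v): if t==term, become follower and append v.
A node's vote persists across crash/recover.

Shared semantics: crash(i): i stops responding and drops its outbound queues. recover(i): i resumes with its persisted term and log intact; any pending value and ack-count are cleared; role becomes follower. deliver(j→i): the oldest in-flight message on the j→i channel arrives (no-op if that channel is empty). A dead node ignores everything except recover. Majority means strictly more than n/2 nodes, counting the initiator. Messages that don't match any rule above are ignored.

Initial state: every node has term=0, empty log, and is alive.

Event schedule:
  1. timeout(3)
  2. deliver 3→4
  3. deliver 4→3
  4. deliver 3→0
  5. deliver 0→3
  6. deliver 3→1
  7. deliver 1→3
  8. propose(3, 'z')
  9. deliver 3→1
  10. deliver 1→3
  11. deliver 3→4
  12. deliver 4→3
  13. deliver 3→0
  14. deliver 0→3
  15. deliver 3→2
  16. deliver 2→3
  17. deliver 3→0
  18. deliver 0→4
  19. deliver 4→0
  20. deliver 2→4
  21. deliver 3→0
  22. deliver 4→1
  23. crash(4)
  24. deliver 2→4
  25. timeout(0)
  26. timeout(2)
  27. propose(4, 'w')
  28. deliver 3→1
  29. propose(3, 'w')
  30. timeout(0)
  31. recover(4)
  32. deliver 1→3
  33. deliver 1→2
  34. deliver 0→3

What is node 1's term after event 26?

after 1 — timeout(3): n3:cand/t1/[-]
after 2 — deliver 3→4: n4:foll/t1/[-]
after 3 — deliver 4→3: ·
after 4 — deliver 3→0: n0:foll/t1/[-]
after 5 — deliver 0→3: n3:lead/t1/[-]
after 6 — deliver 3→1: n1:foll/t1/[-]
after 7 — deliver 1→3: ·
after 8 — propose(3,'z'): n3:lead/t1/[z]
after 9 — deliver 3→1: n1:foll/t1/[z]
after 10 — deliver 1→3: ·
after 11 — deliver 3→4: n4:foll/t1/[z]
after 12 — deliver 4→3: ·
after 13 — deliver 3→0: n0:foll/t1/[z]
after 14 — deliver 0→3: ·
after 15 — deliver 3→2: n2:foll/t1/[-]
after 16 — deliver 2→3: ·
after 17 — deliver 3→0: ·
after 18 — deliver 0→4: ·
after 19 — deliver 4→0: ·
after 20 — deliver 2→4: ·
after 21 — deliver 3→0: ·
after 22 — deliver 4→1: ·
after 23 — crash(4): n4:✗foll/t1/[z]
after 24 — deliver 2→4: ·
after 25 — timeout(0): n0:cand/t2/[z]
after 26 — timeout(2): n2:cand/t2/[-]

1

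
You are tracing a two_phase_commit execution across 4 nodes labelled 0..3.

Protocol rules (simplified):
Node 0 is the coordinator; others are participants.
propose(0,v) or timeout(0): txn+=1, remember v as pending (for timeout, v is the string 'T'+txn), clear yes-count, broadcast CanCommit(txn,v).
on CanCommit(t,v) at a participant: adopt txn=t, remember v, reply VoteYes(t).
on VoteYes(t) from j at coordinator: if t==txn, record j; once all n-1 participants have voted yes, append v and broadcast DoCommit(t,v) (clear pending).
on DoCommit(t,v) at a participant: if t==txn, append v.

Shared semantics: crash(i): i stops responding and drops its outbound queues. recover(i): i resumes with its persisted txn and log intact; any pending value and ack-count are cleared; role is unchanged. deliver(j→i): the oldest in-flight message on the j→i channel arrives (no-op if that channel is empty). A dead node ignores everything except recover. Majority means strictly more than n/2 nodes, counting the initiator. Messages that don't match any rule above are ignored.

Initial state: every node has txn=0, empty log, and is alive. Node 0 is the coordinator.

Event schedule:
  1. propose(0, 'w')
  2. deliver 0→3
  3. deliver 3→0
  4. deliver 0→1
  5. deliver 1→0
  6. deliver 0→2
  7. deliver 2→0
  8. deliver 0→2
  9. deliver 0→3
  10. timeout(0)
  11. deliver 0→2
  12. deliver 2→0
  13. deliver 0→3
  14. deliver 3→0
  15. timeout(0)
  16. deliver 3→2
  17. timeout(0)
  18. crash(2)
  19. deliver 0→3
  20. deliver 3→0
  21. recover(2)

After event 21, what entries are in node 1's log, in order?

empty

step 1 propose(0,'w'): 0={coor,t=1,log=-}
step 2 deliver 0→3: 3={part,t=1,log=-}
step 3 deliver 3→0: —
step 4 deliver 0→1: 1={part,t=1,log=-}
step 5 deliver 1→0: —
step 6 deliver 0→2: 2={part,t=1,log=-}
step 7 deliver 2→0: 0={coor,t=1,log=w}
step 8 deliver 0→2: 2={part,t=1,log=w}
step 9 deliver 0→3: 3={part,t=1,log=w}
step 10 timeout(0): 0={coor,t=2,log=w}
step 11 deliver 0→2: 2={part,t=2,log=w}
step 12 deliver 2→0: —
step 13 deliver 0→3: 3={part,t=2,log=w}
step 14 deliver 3→0: —
step 15 timeout(0): 0={coor,t=3,log=w}
step 16 deliver 3→2: —
step 17 timeout(0): 0={coor,t=4,log=w}
step 18 crash(2): 2={✗part,t=2,log=w}
step 19 deliver 0→3: 3={part,t=3,log=w}
step 20 deliver 3→0: —
step 21 recover(2): 2={part,t=2,log=w}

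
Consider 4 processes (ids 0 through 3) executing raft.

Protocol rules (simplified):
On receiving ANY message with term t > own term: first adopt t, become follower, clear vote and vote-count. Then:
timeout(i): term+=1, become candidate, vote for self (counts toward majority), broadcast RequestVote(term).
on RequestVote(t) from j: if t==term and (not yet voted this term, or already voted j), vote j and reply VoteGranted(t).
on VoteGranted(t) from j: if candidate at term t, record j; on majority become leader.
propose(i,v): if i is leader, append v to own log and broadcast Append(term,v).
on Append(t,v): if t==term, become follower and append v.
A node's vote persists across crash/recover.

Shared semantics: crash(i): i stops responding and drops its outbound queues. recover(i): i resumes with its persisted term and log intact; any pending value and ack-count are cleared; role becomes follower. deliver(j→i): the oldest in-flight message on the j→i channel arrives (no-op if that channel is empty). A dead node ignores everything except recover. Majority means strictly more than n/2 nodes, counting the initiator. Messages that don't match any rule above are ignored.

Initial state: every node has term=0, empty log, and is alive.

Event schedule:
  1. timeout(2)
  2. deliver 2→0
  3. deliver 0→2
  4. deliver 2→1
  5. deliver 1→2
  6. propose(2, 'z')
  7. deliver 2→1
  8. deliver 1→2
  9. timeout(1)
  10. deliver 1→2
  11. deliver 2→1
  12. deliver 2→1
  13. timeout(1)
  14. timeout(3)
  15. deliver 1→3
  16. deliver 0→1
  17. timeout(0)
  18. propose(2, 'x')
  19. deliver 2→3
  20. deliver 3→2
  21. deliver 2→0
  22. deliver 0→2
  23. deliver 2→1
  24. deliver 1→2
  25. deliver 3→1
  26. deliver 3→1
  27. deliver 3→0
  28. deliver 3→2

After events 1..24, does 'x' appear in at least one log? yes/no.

no

1. timeout(2):  <2:cand t1 ->
2. deliver 2→0:  <0:foll t1 ->
3. deliver 0→2:  nop
4. deliver 2→1:  <1:foll t1 ->
5. deliver 1→2:  <2:lead t1 ->
6. propose(2,'z'):  <2:lead t1 z>
7. deliver 2→1:  <1:foll t1 z>
8. deliver 1→2:  nop
9. timeout(1):  <1:cand t2 z>
10. deliver 1→2:  <2:foll t2 z>
11. deliver 2→1:  nop
12. deliver 2→1:  nop
13. timeout(1):  <1:cand t3 z>
14. timeout(3):  <3:cand t1 ->
15. deliver 1→3:  <3:foll t2 ->
16. deliver 0→1:  nop
17. timeout(0):  <0:cand t2 ->
18. propose(2,'x'):  nop
19. deliver 2→3:  nop
20. deliver 3→2:  nop
21. deliver 2→0:  nop
22. deliver 0→2:  nop
23. deliver 2→1:  nop
24. deliver 1→2:  <2:foll t3 z>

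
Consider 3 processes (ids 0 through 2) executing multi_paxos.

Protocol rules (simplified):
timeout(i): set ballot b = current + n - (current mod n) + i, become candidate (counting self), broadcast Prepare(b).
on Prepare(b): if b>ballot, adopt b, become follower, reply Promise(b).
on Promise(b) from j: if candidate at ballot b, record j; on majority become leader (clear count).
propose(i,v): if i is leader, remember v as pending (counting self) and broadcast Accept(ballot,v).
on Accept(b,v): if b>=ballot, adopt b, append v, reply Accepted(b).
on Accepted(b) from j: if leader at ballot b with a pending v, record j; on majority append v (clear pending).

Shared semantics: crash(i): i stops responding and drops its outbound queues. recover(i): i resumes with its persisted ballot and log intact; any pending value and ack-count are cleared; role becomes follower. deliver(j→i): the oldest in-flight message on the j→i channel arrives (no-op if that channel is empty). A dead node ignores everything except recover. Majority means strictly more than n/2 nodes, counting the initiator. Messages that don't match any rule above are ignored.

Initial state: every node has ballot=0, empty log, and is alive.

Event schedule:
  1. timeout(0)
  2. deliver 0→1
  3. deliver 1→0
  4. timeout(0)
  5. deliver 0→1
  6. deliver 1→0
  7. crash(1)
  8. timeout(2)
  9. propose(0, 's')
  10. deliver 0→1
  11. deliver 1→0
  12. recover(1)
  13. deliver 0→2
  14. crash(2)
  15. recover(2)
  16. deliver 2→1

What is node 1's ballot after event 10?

6

[1] timeout(0) → N0(cand b3 [-])
[2] deliver 0→1 → N1(foll b3 [-])
[3] deliver 1→0 → N0(lead b3 [-])
[4] timeout(0) → N0(cand b6 [-])
[5] deliver 0→1 → N1(foll b6 [-])
[6] deliver 1→0 → N0(lead b6 [-])
[7] crash(1) → N1(✗foll b6 [-])
[8] timeout(2) → N2(cand b5 [-])
[9] propose(0,'s') → ∅
[10] deliver 0→1 → ∅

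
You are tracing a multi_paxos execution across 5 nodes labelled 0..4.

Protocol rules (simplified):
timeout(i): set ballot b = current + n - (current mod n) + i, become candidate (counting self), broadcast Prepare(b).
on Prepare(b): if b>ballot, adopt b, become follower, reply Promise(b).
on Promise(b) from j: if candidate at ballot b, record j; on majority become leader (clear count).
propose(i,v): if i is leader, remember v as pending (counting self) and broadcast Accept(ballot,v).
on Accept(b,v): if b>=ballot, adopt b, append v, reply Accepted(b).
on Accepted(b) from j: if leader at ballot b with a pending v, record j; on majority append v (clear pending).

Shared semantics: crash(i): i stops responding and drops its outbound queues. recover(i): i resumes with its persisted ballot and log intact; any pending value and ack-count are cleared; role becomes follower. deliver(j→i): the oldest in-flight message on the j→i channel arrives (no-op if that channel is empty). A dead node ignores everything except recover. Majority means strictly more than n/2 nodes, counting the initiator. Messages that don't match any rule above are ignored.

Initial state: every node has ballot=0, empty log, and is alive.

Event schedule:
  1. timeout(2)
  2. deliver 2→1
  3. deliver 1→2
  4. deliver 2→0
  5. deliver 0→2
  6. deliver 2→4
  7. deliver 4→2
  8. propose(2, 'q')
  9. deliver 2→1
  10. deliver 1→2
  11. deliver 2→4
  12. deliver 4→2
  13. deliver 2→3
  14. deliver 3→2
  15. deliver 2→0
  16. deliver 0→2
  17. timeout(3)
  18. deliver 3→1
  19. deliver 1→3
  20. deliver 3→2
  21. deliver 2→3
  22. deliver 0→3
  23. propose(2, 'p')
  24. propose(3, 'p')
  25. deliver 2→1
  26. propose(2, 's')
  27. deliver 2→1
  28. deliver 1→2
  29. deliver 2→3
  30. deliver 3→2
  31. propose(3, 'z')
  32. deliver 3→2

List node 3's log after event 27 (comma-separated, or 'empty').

step 1 timeout(2): 2={cand,b=7,log=-}
step 2 deliver 2→1: 1={foll,b=7,log=-}
step 3 deliver 1→2: —
step 4 deliver 2→0: 0={foll,b=7,log=-}
step 5 deliver 0→2: 2={lead,b=7,log=-}
step 6 deliver 2→4: 4={foll,b=7,log=-}
step 7 deliver 4→2: —
step 8 propose(2,'q'): —
step 9 deliver 2→1: 1={foll,b=7,log=q}
step 10 deliver 1→2: —
step 11 deliver 2→4: 4={foll,b=7,log=q}
step 12 deliver 4→2: 2={lead,b=7,log=q}
step 13 deliver 2→3: 3={foll,b=7,log=-}
step 14 deliver 3→2: —
step 15 deliver 2→0: 0={foll,b=7,log=q}
step 16 deliver 0→2: —
step 17 timeout(3): 3={cand,b=13,log=-}
step 18 deliver 3→1: 1={foll,b=13,log=q}
step 19 deliver 1→3: —
step 20 deliver 3→2: 2={foll,b=13,log=q}
step 21 deliver 2→3: —
step 22 deliver 0→3: —
step 23 propose(2,'p'): —
step 24 propose(3,'p'): —
step 25 deliver 2→1: —
step 26 propose(2,'s'): —
step 27 deliver 2→1: —

empty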